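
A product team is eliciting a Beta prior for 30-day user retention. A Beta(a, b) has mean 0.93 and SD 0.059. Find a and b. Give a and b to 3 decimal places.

a = 16.462, b = 1.239

First σ² = 0.003481. Setting a = μn, b = (1−μ)n with n = a+b,
μ(1−μ)/(n+1) = 0.003481 ⇒ n+1 = 0.0651/0.003481 = 18.7015 ⇒ n = 17.7015.
Hence a = 0.93×17.7015 = 16.462, b = 0.07×17.7015 = 1.239.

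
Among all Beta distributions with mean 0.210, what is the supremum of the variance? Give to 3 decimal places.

For fixed mean μ the Beta variance is μ(1−μ)/(α+β+1), increasing as α+β decreases.
Its least upper bound (not attained) is μ(1−μ) = 0.210·0.790 = 0.166.

0.166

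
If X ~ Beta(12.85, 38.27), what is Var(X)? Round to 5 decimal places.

Var = αβ/[(α+β)²(α+β+1)] = (12.85×38.27)/(51.12²×52.12) = 491.7695/136202.819328 = 0.00361.

0.00361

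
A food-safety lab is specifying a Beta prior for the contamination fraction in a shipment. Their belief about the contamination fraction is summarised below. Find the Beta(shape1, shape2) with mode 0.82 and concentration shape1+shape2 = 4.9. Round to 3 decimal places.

Since the density peak of Beta(shape1,shape2) is at (shape1−1)/(shape1+shape2−2),
shape1 = 1 + 0.82(4.9−2) = 3.378 and shape2 = 4.9 − 3.378 = 1.522.

shape1 = 3.378, shape2 = 1.522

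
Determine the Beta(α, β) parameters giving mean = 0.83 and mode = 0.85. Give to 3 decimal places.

Let s = α+β. Mean gives α = μs = 0.83s; mode gives (α−1)/(s−2) = 0.85.
Substituting: 0.83s − 1 = 0.85(s−2) = 0.85s − 1.70, so -0.02s = -0.70 and s = 35.0000.
Then α = 0.83×35.0000 = 29.050 and β = s−α = 5.950.

α = 29.050, β = 5.950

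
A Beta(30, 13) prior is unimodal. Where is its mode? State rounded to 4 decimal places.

0.7073

With α,β > 1, mode = (α−1)/(α+β−2) = 29/41 = 0.7073.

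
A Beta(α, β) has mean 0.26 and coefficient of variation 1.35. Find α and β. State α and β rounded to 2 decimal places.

α = 0.15, β = 0.42

Var = (CV·μ)² = (1.35×0.26)² = 0.123201.
α+β = μ(1−μ)/Var − 1 = 0.1924/0.123201 − 1 = 0.5617.
Thus α = 0.26·0.5617 = 0.15 and β = 0.74·0.5617 = 0.42.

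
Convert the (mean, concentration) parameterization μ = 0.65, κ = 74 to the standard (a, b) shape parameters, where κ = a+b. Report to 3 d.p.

a = 48.100, b = 25.900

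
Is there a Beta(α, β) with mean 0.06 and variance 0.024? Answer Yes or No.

Yes

A Beta with mean μ has variance μ(1−μ)/(α+β+1) < μ(1−μ).
Here μ(1−μ) = 0.06×0.94 = 0.0564, and 0.024 < 0.0564.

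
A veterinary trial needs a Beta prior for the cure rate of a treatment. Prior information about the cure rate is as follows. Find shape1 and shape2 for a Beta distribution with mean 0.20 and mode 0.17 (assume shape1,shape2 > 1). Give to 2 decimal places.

shape1 = 4.40, shape2 = 17.60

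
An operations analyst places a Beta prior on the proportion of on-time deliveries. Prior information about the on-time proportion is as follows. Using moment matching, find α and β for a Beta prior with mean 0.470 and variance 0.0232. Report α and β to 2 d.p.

Write ν = α+β; then α = μν and Var = μ(1−μ)/(ν+1).
ν = μ(1−μ)/Var − 1 = 0.249100/0.0232 − 1 = 9.7371.
α = 0.470·9.7371 = 4.58, β = 0.530·9.7371 = 5.16.

α = 4.58, β = 5.16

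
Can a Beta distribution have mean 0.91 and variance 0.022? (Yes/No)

For any Beta, Var(X) < E[X]·(1−E[X]).
Here μ(1−μ) = 0.91×0.09 = 0.0819, and 0.022 < 0.0819.

Yes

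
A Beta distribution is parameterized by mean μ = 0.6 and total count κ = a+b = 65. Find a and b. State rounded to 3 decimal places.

Split κ in proportion μ : (1−μ): a = 0.6·65 = 39.000, b = 65 − 39.000 = 26.000.

a = 39.000, b = 26.000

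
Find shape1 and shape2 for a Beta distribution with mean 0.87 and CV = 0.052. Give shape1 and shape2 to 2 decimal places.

shape1 = 47.21, shape2 = 7.05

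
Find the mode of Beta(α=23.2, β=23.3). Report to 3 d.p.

The density x^(α−1)(1−x)^(β−1) is maximised at (α−1)/(α+β−2) = 22.2/44.5 = 0.499.

0.499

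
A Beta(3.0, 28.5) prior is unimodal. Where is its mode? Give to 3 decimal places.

With α,β > 1, mode = (α−1)/(α+β−2) = 2.0/29.5 = 0.068.

0.068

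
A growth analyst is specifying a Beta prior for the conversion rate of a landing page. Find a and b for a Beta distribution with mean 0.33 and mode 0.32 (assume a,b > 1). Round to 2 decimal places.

a = 11.88, b = 24.12

Let s = a+b. Mean gives a = μs = 0.33s; mode gives (a−1)/(s−2) = 0.32.
Substituting: 0.33s − 1 = 0.32(s−2) = 0.32s − 0.64, so 0.01s = 0.36 and s = 36.0000.
Then a = 0.33×36.0000 = 11.88 and b = s−a = 24.12.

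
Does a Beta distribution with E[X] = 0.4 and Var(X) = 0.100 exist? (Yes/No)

A Beta with mean μ has variance μ(1−μ)/(α+β+1) < μ(1−μ).
Here μ(1−μ) = 0.4×0.6 = 0.24, and 0.100 < 0.24.

Yes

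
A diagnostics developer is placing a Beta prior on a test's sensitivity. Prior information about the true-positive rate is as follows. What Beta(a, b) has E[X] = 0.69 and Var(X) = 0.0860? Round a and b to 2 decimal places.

Let s = a+b. The Beta variance is μ(1−μ)/(s+1).
So s+1 = μ(1−μ)/σ² = (0.69×0.31)/0.0860 = 0.2139/0.0860 = 2.4872, giving s = 1.4872.
Then a = μs = 0.69×1.4872 = 1.03 and b = (1−μ)s = 0.31×1.4872 = 0.46.

a = 1.03, b = 0.46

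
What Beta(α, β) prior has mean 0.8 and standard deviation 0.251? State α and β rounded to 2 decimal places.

α = 1.23, β = 0.31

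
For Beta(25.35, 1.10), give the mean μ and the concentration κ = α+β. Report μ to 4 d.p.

κ = α+β = 25.35+1.10 = 26.45; μ = α/κ = 25.35/26.45 = 0.9584.

μ = 0.9584, κ = 26.45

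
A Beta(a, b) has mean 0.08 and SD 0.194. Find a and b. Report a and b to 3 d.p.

Variance = 0.194² = 0.037636. The moment-matching identity a+b = μ(1−μ)/Var − 1 gives
a+b = 0.0736/0.037636 − 1 = 0.9556, so a = μ·0.9556 = 0.076 and b = (1−μ)·0.9556 = 0.879.

a = 0.076, b = 0.879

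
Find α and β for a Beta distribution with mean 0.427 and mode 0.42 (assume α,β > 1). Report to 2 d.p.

α = 9.76, β = 13.10

With s = α+β: μ = α/s and mode = (α−1)/(s−2). Eliminating α = μs,
μs − 1 = m(s−2) ⇒ s(μ−m) = 1−2m ⇒ s = 0.16/0.007 = 22.8571.
So α = μs = 9.76, β = (1−μ)s = 13.10.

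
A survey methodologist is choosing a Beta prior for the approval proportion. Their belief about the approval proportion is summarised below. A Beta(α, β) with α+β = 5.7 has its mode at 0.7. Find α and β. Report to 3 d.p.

α = 3.590, β = 2.110

Since the density peak of Beta(α,β) is at (α−1)/(α+β−2),
α = 1 + 0.7(5.7−2) = 3.590 and β = 5.7 − 3.590 = 2.110.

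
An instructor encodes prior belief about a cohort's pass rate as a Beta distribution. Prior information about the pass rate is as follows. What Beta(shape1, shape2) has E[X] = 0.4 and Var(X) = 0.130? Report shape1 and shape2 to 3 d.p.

shape1 = 0.338, shape2 = 0.508

By moment matching, shape1+shape2 = μ(1−μ)/σ² − 1 = (0.4·0.6)/0.130 − 1 = 1.8462 − 1 = 0.8462.
Since shape1/(shape1+shape2) = μ, shape1 = 0.4·0.8462 = 0.338 and shape2 = 0.6·0.8462 = 0.508.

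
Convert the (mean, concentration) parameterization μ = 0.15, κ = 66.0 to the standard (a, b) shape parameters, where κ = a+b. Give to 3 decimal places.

a = μκ = 0.15×66.0 = 9.900 and b = (1−μ)κ = 0.85×66.0 = 56.100.

a = 9.900, b = 56.100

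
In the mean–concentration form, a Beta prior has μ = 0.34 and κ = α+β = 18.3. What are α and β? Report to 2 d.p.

α = μκ = 0.34×18.3 = 6.22 and β = (1−μ)κ = 0.66×18.3 = 12.08.

α = 6.22, β = 12.08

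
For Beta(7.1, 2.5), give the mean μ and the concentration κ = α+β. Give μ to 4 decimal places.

κ = α+β = 7.1+2.5 = 9.6; μ = α/κ = 7.1/9.6 = 0.7396.

μ = 0.7396, κ = 9.6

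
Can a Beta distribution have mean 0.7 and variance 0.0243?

Yes

The Beta variance bound is σ² < μ(1−μ).
Here μ(1−μ) = 0.7×0.3 = 0.21, and 0.0243 < 0.21.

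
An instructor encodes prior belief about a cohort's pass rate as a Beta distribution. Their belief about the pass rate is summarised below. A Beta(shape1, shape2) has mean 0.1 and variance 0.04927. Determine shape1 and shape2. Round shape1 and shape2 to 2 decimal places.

shape1 = 0.08, shape2 = 0.74

Write ν = shape1+shape2; then shape1 = μν and Var = μ(1−μ)/(ν+1).
ν = μ(1−μ)/Var − 1 = 0.09/0.04927 − 1 = 0.8267.
shape1 = 0.1·0.8267 = 0.08, shape2 = 0.9·0.8267 = 0.74.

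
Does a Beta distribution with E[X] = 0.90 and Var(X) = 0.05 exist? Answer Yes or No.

Yes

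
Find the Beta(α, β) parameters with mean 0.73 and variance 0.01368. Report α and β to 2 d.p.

α = 9.79, β = 3.62

By moment matching, α+β = μ(1−μ)/σ² − 1 = (0.73·0.27)/0.01368 − 1 = 14.4079 − 1 = 13.4079.
Since α/(α+β) = μ, α = 0.73·13.4079 = 9.79 and β = 0.27·13.4079 = 3.62.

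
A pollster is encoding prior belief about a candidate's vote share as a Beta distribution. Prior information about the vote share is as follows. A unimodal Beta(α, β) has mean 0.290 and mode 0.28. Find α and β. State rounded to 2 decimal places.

α = 12.76, β = 31.24

Let s = α+β. Mean gives α = μs = 0.290s; mode gives (α−1)/(s−2) = 0.28.
Substituting: 0.290s − 1 = 0.28(s−2) = 0.28s − 0.56, so 0.010s = 0.44 and s = 44.0000.
Then α = 0.290×44.0000 = 12.76 and β = s−α = 31.24.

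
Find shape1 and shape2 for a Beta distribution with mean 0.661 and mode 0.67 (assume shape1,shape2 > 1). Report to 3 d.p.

shape1 = 24.971, shape2 = 12.807

Let s = shape1+shape2. Mean gives shape1 = μs = 0.661s; mode gives (shape1−1)/(s−2) = 0.67.
Substituting: 0.661s − 1 = 0.67(s−2) = 0.67s − 1.34, so -0.009s = -0.34 and s = 37.7778.
Then shape1 = 0.661×37.7778 = 24.971 and shape2 = s−shape1 = 12.807.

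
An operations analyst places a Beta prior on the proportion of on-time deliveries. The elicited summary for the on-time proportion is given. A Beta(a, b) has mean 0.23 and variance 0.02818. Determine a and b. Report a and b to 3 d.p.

Let s = a+b. The Beta variance is μ(1−μ)/(s+1).
So s+1 = μ(1−μ)/σ² = (0.23×0.77)/0.02818 = 0.1771/0.02818 = 6.2846, giving s = 5.2846.
Then a = μs = 0.23×5.2846 = 1.215 and b = (1−μ)s = 0.77×5.2846 = 4.069.

a = 1.215, b = 4.069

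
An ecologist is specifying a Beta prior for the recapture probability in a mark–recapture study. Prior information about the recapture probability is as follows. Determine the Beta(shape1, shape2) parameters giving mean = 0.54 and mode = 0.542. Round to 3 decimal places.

With s = shape1+shape2: μ = shape1/s and mode = (shape1−1)/(s−2). Eliminating shape1 = μs,
μs − 1 = m(s−2) ⇒ s(μ−m) = 1−2m ⇒ s = -0.084/-0.002 = 42.0000.
So shape1 = μs = 22.680, shape2 = (1−μ)s = 19.320.

shape1 = 22.680, shape2 = 19.320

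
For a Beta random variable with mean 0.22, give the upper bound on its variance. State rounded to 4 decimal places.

Var = μ(1−μ)/(α+β+1), which approaches μ(1−μ) as α+β → 0.
So the supremum is μ(1−μ) = 0.22×0.78 = 0.1716.

0.1716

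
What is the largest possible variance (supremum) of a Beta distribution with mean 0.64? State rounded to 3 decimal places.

Var = μ(1−μ)/(α+β+1), which approaches μ(1−μ) as α+β → 0.
So the supremum is μ(1−μ) = 0.64×0.36 = 0.230.

0.230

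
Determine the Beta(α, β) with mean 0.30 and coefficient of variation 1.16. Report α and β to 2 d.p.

α = 0.22, β = 0.51

Var = (CV·μ)² = (1.16×0.30)² = 0.121104.
α+β = μ(1−μ)/Var − 1 = 0.2100/0.121104 − 1 = 0.7340.
Thus α = 0.30·0.7340 = 0.22 and β = 0.70·0.7340 = 0.51.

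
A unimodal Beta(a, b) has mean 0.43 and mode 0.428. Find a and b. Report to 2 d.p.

Let s = a+b. Mean gives a = μs = 0.43s; mode gives (a−1)/(s−2) = 0.428.
Substituting: 0.43s − 1 = 0.428(s−2) = 0.428s − 0.856, so 0.002s = 0.144 and s = 72.0000.
Then a = 0.43×72.0000 = 30.96 and b = s−a = 41.04.

a = 30.96, b = 41.04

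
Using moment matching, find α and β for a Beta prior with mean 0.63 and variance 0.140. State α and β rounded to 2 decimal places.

Let s = α+β. The Beta variance is μ(1−μ)/(s+1).
So s+1 = μ(1−μ)/σ² = (0.63×0.37)/0.140 = 0.2331/0.140 = 1.6650, giving s = 0.6650.
Then α = μs = 0.63×0.6650 = 0.42 and β = (1−μ)s = 0.37×0.6650 = 0.25.

α = 0.42, β = 0.25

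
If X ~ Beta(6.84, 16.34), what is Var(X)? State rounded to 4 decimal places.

0.0086

α+β = 23.18 and αβ = 111.7656, so Var = αβ/[(α+β)²(α+β+1)] = 111.7656/12992.213832 = 0.0086.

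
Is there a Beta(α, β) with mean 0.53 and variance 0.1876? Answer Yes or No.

A Beta with mean μ has variance μ(1−μ)/(α+β+1) < μ(1−μ).
Here μ(1−μ) = 0.53×0.47 = 0.2491, and 0.1876 < 0.2491.

Yes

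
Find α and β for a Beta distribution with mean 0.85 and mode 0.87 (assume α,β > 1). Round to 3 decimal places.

Let s = α+β. Mean gives α = μs = 0.85s; mode gives (α−1)/(s−2) = 0.87.
Substituting: 0.85s − 1 = 0.87(s−2) = 0.87s − 1.74, so -0.02s = -0.74 and s = 37.0000.
Then α = 0.85×37.0000 = 31.450 and β = s−α = 5.550.

α = 31.450, β = 5.550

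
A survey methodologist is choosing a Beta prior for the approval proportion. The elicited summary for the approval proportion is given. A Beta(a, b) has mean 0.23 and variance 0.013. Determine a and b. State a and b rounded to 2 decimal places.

a = 2.90, b = 9.72

By moment matching, a+b = μ(1−μ)/σ² − 1 = (0.23·0.77)/0.013 − 1 = 13.6231 − 1 = 12.6231.
Since a/(a+b) = μ, a = 0.23·12.6231 = 2.90 and b = 0.77·12.6231 = 9.72.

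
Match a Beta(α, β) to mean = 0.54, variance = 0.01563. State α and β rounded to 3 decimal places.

Write ν = α+β; then α = μν and Var = μ(1−μ)/(ν+1).
ν = μ(1−μ)/Var − 1 = 0.2484/0.01563 − 1 = 14.8925.
α = 0.54·14.8925 = 8.042, β = 0.46·14.8925 = 6.851.

α = 8.042, β = 6.851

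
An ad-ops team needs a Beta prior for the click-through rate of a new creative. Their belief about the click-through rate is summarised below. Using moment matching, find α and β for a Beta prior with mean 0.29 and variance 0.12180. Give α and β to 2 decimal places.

α = 0.20, β = 0.49

By moment matching, α+β = μ(1−μ)/σ² − 1 = (0.29·0.71)/0.12180 − 1 = 1.6905 − 1 = 0.6905.
Since α/(α+β) = μ, α = 0.29·0.6905 = 0.20 and β = 0.71·0.6905 = 0.49.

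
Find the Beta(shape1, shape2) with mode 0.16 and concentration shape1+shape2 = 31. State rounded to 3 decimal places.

For shape1,shape2>1 the mode is (shape1−1)/(shape1+shape2−2), so shape1 = mode·(κ−2)+1 = 0.16×29+1 = 5.640.
And shape2 = (1−mode)·(κ−2)+1 = 0.84×29+1 = 25.360.

shape1 = 5.640, shape2 = 25.360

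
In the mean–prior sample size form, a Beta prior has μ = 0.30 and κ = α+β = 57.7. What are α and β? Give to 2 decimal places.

α = 17.31, β = 40.39

Split κ in proportion μ : (1−μ): α = 0.30·57.7 = 17.31, β = 57.7 − 17.31 = 40.39.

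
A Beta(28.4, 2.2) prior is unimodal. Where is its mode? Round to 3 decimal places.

0.958

The density x^(α−1)(1−x)^(β−1) is maximised at (α−1)/(α+β−2) = 27.4/28.6 = 0.958.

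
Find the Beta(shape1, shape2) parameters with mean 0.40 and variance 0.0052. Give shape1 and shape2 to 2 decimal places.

Write ν = shape1+shape2; then shape1 = μν and Var = μ(1−μ)/(ν+1).
ν = μ(1−μ)/Var − 1 = 0.2400/0.0052 − 1 = 45.1538.
shape1 = 0.40·45.1538 = 18.06, shape2 = 0.60·45.1538 = 27.09.

shape1 = 18.06, shape2 = 27.09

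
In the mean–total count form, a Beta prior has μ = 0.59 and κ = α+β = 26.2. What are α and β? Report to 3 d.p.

α = 15.458, β = 10.742

α = μκ = 0.59×26.2 = 15.458 and β = (1−μ)κ = 0.41×26.2 = 10.742.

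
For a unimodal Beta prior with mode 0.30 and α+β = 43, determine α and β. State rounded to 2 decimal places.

α = 13.30, β = 29.70

Mode = (α−1)/(κ−2) with κ = α+β, so α−1 = 0.30·41 = 12.30.
α = 13.30; β = κ − α = 29.70.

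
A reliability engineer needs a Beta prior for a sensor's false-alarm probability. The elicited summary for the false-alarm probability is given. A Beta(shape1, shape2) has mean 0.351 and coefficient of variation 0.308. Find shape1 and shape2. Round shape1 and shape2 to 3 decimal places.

Var = (CV·μ)² = (0.308×0.351)² = 0.011687.
shape1+shape2 = μ(1−μ)/Var − 1 = 0.227799/0.011687 − 1 = 18.4911.
Thus shape1 = 0.351·18.4911 = 6.490 and shape2 = 0.649·18.4911 = 12.001.

shape1 = 6.490, shape2 = 12.001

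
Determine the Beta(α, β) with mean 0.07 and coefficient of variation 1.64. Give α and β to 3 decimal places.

α = 0.276, β = 3.664

σ = CV·μ = 1.64×0.07 = 0.11480, so σ² = 0.013179.
s+1 = μ(1−μ)/σ² = 0.0651/0.013179 = 4.9397, so s = α+β = 3.9397.
α = μs = 0.276, β = (1−μ)s = 3.664.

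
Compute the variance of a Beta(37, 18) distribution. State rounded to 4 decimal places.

0.0039

α+β = 55 and αβ = 666, so Var = αβ/[(α+β)²(α+β+1)] = 666/169400 = 0.0039.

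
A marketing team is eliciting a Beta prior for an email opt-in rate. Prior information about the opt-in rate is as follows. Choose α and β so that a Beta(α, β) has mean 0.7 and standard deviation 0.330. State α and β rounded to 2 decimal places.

Variance = 0.330² = 0.108900. The moment-matching identity α+β = μ(1−μ)/Var − 1 gives
α+β = 0.21/0.108900 − 1 = 0.9284, so α = μ·0.9284 = 0.65 and β = (1−μ)·0.9284 = 0.28.

α = 0.65, β = 0.28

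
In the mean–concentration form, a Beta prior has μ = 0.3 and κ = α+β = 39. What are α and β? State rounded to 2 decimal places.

α = μκ = 0.3×39 = 11.70 and β = (1−μ)κ = 0.7×39 = 27.30.

α = 11.70, β = 27.30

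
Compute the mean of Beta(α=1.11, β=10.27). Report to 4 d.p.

0.0975

E[X] = α/(α+β) = 1.11/11.38 = 0.0975.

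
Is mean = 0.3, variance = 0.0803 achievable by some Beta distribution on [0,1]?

Yes

For any Beta, Var(X) < E[X]·(1−E[X]).
Here μ(1−μ) = 0.3×0.7 = 0.21, and 0.0803 < 0.21.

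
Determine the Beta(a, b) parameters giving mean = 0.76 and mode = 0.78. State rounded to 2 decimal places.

With s = a+b: μ = a/s and mode = (a−1)/(s−2). Eliminating a = μs,
μs − 1 = m(s−2) ⇒ s(μ−m) = 1−2m ⇒ s = -0.56/-0.02 = 28.0000.
So a = μs = 21.28, b = (1−μ)s = 6.72.

a = 21.28, b = 6.72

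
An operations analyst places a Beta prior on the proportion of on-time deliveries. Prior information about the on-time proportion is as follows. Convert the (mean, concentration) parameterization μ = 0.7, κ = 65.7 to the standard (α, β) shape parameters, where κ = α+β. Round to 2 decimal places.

α = 45.99, β = 19.71

α = μκ = 0.7×65.7 = 45.99 and β = (1−μ)κ = 0.3×65.7 = 19.71.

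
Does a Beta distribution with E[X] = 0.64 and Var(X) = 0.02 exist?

The Beta variance bound is σ² < μ(1−μ).
Here μ(1−μ) = 0.64×0.36 = 0.2304, and 0.02 < 0.2304.

Yes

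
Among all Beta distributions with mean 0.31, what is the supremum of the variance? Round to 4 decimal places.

0.2139

Var = μ(1−μ)/(α+β+1), which approaches μ(1−μ) as α+β → 0.
So the supremum is μ(1−μ) = 0.31×0.69 = 0.2139.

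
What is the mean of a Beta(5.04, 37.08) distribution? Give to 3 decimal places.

The Beta mean is α/(α+β) = 5.04/(5.04+37.08) = 0.120.

0.120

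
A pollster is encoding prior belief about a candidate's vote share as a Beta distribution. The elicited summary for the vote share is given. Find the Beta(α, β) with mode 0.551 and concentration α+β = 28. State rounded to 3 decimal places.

α = 15.326, β = 12.674

For α,β>1 the mode is (α−1)/(α+β−2), so α = mode·(κ−2)+1 = 0.551×26+1 = 15.326.
And β = (1−mode)·(κ−2)+1 = 0.449×26+1 = 12.674.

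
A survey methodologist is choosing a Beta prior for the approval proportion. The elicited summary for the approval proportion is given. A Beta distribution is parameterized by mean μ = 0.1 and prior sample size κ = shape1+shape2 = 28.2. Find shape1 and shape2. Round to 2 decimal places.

Split κ in proportion μ : (1−μ): shape1 = 0.1·28.2 = 2.82, shape2 = 28.2 − 2.82 = 25.38.

shape1 = 2.82, shape2 = 25.38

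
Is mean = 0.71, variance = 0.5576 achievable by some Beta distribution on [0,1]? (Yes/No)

No

A Beta with mean μ has variance μ(1−μ)/(α+β+1) < μ(1−μ).
Here μ(1−μ) = 0.71×0.29 = 0.2059, and 0.5576 ≥ 0.2059.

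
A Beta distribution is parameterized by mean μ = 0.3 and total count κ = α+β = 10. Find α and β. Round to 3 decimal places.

α = 3.000, β = 7.000

α = μκ = 0.3×10 = 3.000 and β = (1−μ)κ = 0.7×10 = 7.000.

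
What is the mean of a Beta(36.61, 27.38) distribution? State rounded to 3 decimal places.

0.572

The Beta mean is α/(α+β) = 36.61/(36.61+27.38) = 0.572.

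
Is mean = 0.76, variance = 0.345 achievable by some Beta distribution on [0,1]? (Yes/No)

No

For any Beta, Var(X) < E[X]·(1−E[X]).
Here μ(1−μ) = 0.76×0.24 = 0.1824, and 0.345 ≥ 0.1824.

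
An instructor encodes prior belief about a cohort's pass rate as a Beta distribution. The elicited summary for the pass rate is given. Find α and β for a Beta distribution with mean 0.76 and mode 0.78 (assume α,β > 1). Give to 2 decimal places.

α = 21.28, β = 6.72

Let s = α+β. Mean gives α = μs = 0.76s; mode gives (α−1)/(s−2) = 0.78.
Substituting: 0.76s − 1 = 0.78(s−2) = 0.78s − 1.56, so -0.02s = -0.56 and s = 28.0000.
Then α = 0.76×28.0000 = 21.28 and β = s−α = 6.72.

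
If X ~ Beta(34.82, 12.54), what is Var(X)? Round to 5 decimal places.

μ = 34.82/47.36 = 0.735220; Var = μ(1−μ)/(α+β+1) = 0.1946717/48.36 = 0.00403.

0.00403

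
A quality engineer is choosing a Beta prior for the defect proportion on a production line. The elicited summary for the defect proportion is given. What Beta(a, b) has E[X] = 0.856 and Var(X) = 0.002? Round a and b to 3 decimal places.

Write ν = a+b; then a = μν and Var = μ(1−μ)/(ν+1).
ν = μ(1−μ)/Var − 1 = 0.123264/0.002 − 1 = 60.6320.
a = 0.856·60.6320 = 51.901, b = 0.144·60.6320 = 8.731.

a = 51.901, b = 8.731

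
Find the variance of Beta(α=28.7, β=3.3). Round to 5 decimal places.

0.00280

α+β = 32.0 and αβ = 94.71, so Var = αβ/[(α+β)²(α+β+1)] = 94.71/33792.000 = 0.00280.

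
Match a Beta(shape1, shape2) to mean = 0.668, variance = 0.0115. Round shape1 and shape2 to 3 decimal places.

shape1 = 12.214, shape2 = 6.071

By moment matching, shape1+shape2 = μ(1−μ)/σ² − 1 = (0.668·0.332)/0.0115 − 1 = 19.2849 − 1 = 18.2849.
Since shape1/(shape1+shape2) = μ, shape1 = 0.668·18.2849 = 12.214 and shape2 = 0.332·18.2849 = 6.071.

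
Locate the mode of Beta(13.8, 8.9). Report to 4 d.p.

With α,β > 1, mode = (α−1)/(α+β−2) = 12.8/20.7 = 0.6184.

0.6184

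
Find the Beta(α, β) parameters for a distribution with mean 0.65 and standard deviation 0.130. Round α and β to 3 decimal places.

α = 8.100, β = 4.362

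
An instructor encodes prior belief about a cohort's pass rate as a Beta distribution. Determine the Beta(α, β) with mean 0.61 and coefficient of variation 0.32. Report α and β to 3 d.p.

σ = CV·μ = 0.32×0.61 = 0.19520, so σ² = 0.038103.
s+1 = μ(1−μ)/σ² = 0.2379/0.038103 = 6.2436, so s = α+β = 5.2436.
α = μs = 3.199, β = (1−μ)s = 2.045.

α = 3.199, β = 2.045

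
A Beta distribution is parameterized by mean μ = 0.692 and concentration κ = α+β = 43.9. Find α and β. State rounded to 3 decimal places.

α = 30.379, β = 13.521

Split κ in proportion μ : (1−μ): α = 0.692·43.9 = 30.379, β = 43.9 − 30.379 = 13.521.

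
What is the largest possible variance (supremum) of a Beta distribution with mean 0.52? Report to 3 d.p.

Var = μ(1−μ)/(α+β+1), which approaches μ(1−μ) as α+β → 0.
So the supremum is μ(1−μ) = 0.52×0.48 = 0.250.

0.250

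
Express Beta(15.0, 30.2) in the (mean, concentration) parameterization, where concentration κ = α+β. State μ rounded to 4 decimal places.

μ = 0.3319, κ = 45.2

κ = α+β = 15.0+30.2 = 45.2; μ = α/κ = 15.0/45.2 = 0.3319.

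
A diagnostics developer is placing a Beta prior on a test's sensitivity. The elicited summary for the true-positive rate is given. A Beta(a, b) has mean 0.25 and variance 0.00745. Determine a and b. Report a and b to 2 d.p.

Let s = a+b. The Beta variance is μ(1−μ)/(s+1).
So s+1 = μ(1−μ)/σ² = (0.25×0.75)/0.00745 = 0.1875/0.00745 = 25.1678, giving s = 24.1678.
Then a = μs = 0.25×24.1678 = 6.04 and b = (1−μ)s = 0.75×24.1678 = 18.13.

a = 6.04, b = 18.13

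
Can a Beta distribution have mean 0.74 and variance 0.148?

Yes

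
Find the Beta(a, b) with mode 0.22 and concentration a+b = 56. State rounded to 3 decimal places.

Since the density peak of Beta(a,b) is at (a−1)/(a+b−2),
a = 1 + 0.22(56−2) = 12.880 and b = 56 − 12.880 = 43.120.

a = 12.880, b = 43.120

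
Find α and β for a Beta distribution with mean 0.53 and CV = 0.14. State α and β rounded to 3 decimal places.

α = 23.450, β = 20.795

Var = (CV·μ)² = (0.14×0.53)² = 0.005506.
α+β = μ(1−μ)/Var − 1 = 0.2491/0.005506 − 1 = 44.2445.
Thus α = 0.53·44.2445 = 23.450 and β = 0.47·44.2445 = 20.795.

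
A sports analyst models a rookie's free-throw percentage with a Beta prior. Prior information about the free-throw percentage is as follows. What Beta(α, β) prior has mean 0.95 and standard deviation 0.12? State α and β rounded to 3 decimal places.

First σ² = 0.0144. Setting α = μn, β = (1−μ)n with n = α+β,
μ(1−μ)/(n+1) = 0.0144 ⇒ n+1 = 0.0475/0.0144 = 3.2986 ⇒ n = 2.2986.
Hence α = 0.95×2.2986 = 2.184, β = 0.05×2.2986 = 0.115.

α = 2.184, β = 0.115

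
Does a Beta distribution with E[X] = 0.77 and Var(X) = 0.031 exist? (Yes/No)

Yes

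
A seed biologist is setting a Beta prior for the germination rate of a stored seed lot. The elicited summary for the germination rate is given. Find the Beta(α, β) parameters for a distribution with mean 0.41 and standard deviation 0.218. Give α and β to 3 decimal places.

First σ² = 0.047524. Setting α = μn, β = (1−μ)n with n = α+β,
μ(1−μ)/(n+1) = 0.047524 ⇒ n+1 = 0.2419/0.047524 = 5.0901 ⇒ n = 4.0901.
Hence α = 0.41×4.0901 = 1.677, β = 0.59×4.0901 = 2.413.

α = 1.677, β = 2.413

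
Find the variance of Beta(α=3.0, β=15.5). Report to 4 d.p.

0.0070

α+β = 18.5 and αβ = 46.50, so Var = αβ/[(α+β)²(α+β+1)] = 46.50/6673.875 = 0.0070.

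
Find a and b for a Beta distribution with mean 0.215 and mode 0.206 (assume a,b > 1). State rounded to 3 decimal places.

Let s = a+b. Mean gives a = μs = 0.215s; mode gives (a−1)/(s−2) = 0.206.
Substituting: 0.215s − 1 = 0.206(s−2) = 0.206s − 0.412, so 0.009s = 0.588 and s = 65.3333.
Then a = 0.215×65.3333 = 14.047 and b = s−a = 51.287.

a = 14.047, b = 51.287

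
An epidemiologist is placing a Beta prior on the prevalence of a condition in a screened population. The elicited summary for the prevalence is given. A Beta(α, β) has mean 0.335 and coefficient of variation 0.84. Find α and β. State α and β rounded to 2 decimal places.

Var = (CV·μ)² = (0.84×0.335)² = 0.079186.
α+β = μ(1−μ)/Var − 1 = 0.222775/0.079186 − 1 = 1.8133.
Thus α = 0.335·1.8133 = 0.61 and β = 0.665·1.8133 = 1.21.

α = 0.61, β = 1.21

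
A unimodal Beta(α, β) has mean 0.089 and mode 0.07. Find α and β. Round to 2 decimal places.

With s = α+β: μ = α/s and mode = (α−1)/(s−2). Eliminating α = μs,
μs − 1 = m(s−2) ⇒ s(μ−m) = 1−2m ⇒ s = 0.86/0.019 = 45.2632.
So α = μs = 4.03, β = (1−μ)s = 41.23.

α = 4.03, β = 41.23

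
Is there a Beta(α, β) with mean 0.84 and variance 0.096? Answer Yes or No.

For any Beta, Var(X) < E[X]·(1−E[X]).
Here μ(1−μ) = 0.84×0.16 = 0.1344, and 0.096 < 0.1344.

Yes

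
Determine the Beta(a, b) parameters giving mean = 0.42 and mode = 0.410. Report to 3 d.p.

a = 7.560, b = 10.440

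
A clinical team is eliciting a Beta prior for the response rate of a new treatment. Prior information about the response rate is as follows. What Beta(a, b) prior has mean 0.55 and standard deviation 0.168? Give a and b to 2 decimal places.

a = 4.27, b = 3.50

σ² = 0.168² = 0.028224.
With s = a+b, Var = μ(1−μ)/(s+1), so s+1 = (0.55×0.45)/0.028224 = 8.7691 and s = 7.7691.
a = μs = 4.27, b = (1−μ)s = 3.50.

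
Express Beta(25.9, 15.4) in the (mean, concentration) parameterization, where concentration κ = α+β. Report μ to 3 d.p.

κ = α+β = 25.9+15.4 = 41.3; μ = α/κ = 25.9/41.3 = 0.627.

μ = 0.627, κ = 41.3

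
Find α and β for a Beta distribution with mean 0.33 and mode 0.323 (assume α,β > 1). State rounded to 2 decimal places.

α = 16.69, β = 33.88

With s = α+β: μ = α/s and mode = (α−1)/(s−2). Eliminating α = μs,
μs − 1 = m(s−2) ⇒ s(μ−m) = 1−2m ⇒ s = 0.354/0.007 = 50.5714.
So α = μs = 16.69, β = (1−μ)s = 33.88.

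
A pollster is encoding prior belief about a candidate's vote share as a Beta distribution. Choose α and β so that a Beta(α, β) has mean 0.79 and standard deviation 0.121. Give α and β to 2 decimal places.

α = 8.16, β = 2.17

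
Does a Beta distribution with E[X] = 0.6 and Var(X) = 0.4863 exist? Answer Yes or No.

For any Beta, Var(X) < E[X]·(1−E[X]).
Here μ(1−μ) = 0.6×0.4 = 0.24, and 0.4863 ≥ 0.24.

No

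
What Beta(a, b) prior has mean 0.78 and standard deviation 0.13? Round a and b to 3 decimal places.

a = 7.140, b = 2.014

Variance = 0.13² = 0.0169. The moment-matching identity a+b = μ(1−μ)/Var − 1 gives
a+b = 0.1716/0.0169 − 1 = 9.1538, so a = μ·9.1538 = 7.140 and b = (1−μ)·9.1538 = 2.014.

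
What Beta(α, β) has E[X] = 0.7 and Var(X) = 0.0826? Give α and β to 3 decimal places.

α = 1.080, β = 0.463

Let s = α+β. The Beta variance is μ(1−μ)/(s+1).
So s+1 = μ(1−μ)/σ² = (0.7×0.3)/0.0826 = 0.21/0.0826 = 2.5424, giving s = 1.5424.
Then α = μs = 0.7×1.5424 = 1.080 and β = (1−μ)s = 0.3×1.5424 = 0.463.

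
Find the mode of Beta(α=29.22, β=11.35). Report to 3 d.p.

The density x^(α−1)(1−x)^(β−1) is maximised at (α−1)/(α+β−2) = 28.22/38.57 = 0.732.

0.732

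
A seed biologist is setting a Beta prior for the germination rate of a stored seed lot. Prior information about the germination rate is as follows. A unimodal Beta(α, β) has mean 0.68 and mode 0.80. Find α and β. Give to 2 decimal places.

With s = α+β: μ = α/s and mode = (α−1)/(s−2). Eliminating α = μs,
μs − 1 = m(s−2) ⇒ s(μ−m) = 1−2m ⇒ s = -0.60/-0.12 = 5.0000.
So α = μs = 3.40, β = (1−μ)s = 1.60.

α = 3.40, β = 1.60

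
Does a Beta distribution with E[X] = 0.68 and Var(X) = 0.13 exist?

Yes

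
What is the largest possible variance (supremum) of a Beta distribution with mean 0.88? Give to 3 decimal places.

0.106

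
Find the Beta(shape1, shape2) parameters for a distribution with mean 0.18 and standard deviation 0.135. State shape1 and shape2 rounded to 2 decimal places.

First σ² = 0.018225. Setting shape1 = μn, shape2 = (1−μ)n with n = shape1+shape2,
μ(1−μ)/(n+1) = 0.018225 ⇒ n+1 = 0.1476/0.018225 = 8.0988 ⇒ n = 7.0988.
Hence shape1 = 0.18×7.0988 = 1.28, shape2 = 0.82×7.0988 = 5.82.

shape1 = 1.28, shape2 = 5.82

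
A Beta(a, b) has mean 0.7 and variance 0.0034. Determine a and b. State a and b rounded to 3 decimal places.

a = 42.535, b = 18.229

Write ν = a+b; then a = μν and Var = μ(1−μ)/(ν+1).
ν = μ(1−μ)/Var − 1 = 0.21/0.0034 − 1 = 60.7647.
a = 0.7·60.7647 = 42.535, b = 0.3·60.7647 = 18.229.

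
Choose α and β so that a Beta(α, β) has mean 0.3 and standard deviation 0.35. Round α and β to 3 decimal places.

First σ² = 0.1225. Setting α = μn, β = (1−μ)n with n = α+β,
μ(1−μ)/(n+1) = 0.1225 ⇒ n+1 = 0.21/0.1225 = 1.7143 ⇒ n = 0.7143.
Hence α = 0.3×0.7143 = 0.214, β = 0.7×0.7143 = 0.500.

α = 0.214, β = 0.500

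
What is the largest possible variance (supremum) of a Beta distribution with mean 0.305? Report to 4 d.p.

0.2120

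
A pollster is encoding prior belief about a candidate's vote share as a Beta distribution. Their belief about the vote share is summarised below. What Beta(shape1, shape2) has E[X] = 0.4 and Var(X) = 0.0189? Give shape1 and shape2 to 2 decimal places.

Write ν = shape1+shape2; then shape1 = μν and Var = μ(1−μ)/(ν+1).
ν = μ(1−μ)/Var − 1 = 0.24/0.0189 − 1 = 11.6984.
shape1 = 0.4·11.6984 = 4.68, shape2 = 0.6·11.6984 = 7.02.

shape1 = 4.68, shape2 = 7.02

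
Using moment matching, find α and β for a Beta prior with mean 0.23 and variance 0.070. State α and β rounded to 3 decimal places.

α = 0.352, β = 1.178

Write ν = α+β; then α = μν and Var = μ(1−μ)/(ν+1).
ν = μ(1−μ)/Var − 1 = 0.1771/0.070 − 1 = 1.5300.
α = 0.23·1.5300 = 0.352, β = 0.77·1.5300 = 1.178.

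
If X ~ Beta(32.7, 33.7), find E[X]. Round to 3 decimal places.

The Beta mean is α/(α+β) = 32.7/(32.7+33.7) = 0.492.

0.492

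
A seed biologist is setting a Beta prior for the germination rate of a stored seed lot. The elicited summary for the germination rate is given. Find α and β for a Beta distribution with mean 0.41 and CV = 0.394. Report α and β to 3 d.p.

α = 3.391, β = 4.879

Var = (CV·μ)² = (0.394×0.41)² = 0.026095.
α+β = μ(1−μ)/Var − 1 = 0.2419/0.026095 − 1 = 8.2699.
Thus α = 0.41·8.2699 = 3.391 and β = 0.59·8.2699 = 4.879.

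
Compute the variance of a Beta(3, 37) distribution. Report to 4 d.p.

μ = 3/40 = 0.075000; Var = μ(1−μ)/(α+β+1) = 0.0693750/41 = 0.0017.

0.0017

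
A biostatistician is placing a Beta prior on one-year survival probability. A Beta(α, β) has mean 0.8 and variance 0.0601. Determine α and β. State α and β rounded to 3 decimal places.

α = 1.330, β = 0.332

Let s = α+β. The Beta variance is μ(1−μ)/(s+1).
So s+1 = μ(1−μ)/σ² = (0.8×0.2)/0.0601 = 0.16/0.0601 = 2.6622, giving s = 1.6622.
Then α = μs = 0.8×1.6622 = 1.330 and β = (1−μ)s = 0.2×1.6622 = 0.332.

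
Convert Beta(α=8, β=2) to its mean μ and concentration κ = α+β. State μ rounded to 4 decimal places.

κ = α+β = 8+2 = 10; μ = α/κ = 8/10 = 0.8000.

μ = 0.8000, κ = 10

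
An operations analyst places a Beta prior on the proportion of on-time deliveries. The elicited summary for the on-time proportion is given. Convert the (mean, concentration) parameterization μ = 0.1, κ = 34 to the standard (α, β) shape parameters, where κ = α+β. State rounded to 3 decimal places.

Split κ in proportion μ : (1−μ): α = 0.1·34 = 3.400, β = 34 − 3.400 = 30.600.

α = 3.400, β = 30.600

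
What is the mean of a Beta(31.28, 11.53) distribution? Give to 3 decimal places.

0.731

The Beta mean is α/(α+β) = 31.28/(31.28+11.53) = 0.731.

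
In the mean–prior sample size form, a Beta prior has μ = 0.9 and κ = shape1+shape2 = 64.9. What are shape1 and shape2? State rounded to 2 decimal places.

shape1 = 58.41, shape2 = 6.49

Split κ in proportion μ : (1−μ): shape1 = 0.9·64.9 = 58.41, shape2 = 64.9 − 58.41 = 6.49.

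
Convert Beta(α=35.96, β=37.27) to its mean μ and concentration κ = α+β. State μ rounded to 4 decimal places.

μ = 0.4911, κ = 73.23

κ = α+β = 35.96+37.27 = 73.23; μ = α/κ = 35.96/73.23 = 0.4911.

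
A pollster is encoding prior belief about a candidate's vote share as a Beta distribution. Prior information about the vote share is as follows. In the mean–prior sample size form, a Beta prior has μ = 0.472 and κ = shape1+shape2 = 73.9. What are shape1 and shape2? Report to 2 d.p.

shape1 = 34.88, shape2 = 39.02

Split κ in proportion μ : (1−μ): shape1 = 0.472·73.9 = 34.88, shape2 = 73.9 − 34.88 = 39.02.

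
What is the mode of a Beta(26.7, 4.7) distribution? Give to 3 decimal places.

The density x^(α−1)(1−x)^(β−1) is maximised at (α−1)/(α+β−2) = 25.7/29.4 = 0.874.

0.874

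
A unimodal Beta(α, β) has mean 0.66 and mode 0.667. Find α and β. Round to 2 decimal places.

α = 31.49, β = 16.22

With s = α+β: μ = α/s and mode = (α−1)/(s−2). Eliminating α = μs,
μs − 1 = m(s−2) ⇒ s(μ−m) = 1−2m ⇒ s = -0.334/-0.007 = 47.7143.
So α = μs = 31.49, β = (1−μ)s = 16.22.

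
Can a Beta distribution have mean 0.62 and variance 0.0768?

The Beta variance bound is σ² < μ(1−μ).
Here μ(1−μ) = 0.62×0.38 = 0.2356, and 0.0768 < 0.2356.

Yes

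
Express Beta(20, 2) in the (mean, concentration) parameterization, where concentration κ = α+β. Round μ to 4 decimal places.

κ = α+β = 20+2 = 22; μ = α/κ = 20/22 = 0.9091.

μ = 0.9091, κ = 22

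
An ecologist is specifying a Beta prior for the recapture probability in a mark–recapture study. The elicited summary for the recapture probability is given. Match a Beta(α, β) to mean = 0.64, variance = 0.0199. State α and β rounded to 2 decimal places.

α = 6.77, β = 3.81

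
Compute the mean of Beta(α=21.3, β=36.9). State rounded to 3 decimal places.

0.366

E[X] = α/(α+β) = 21.3/58.2 = 0.366.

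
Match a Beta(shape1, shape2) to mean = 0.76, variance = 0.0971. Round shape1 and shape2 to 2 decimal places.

Write ν = shape1+shape2; then shape1 = μν and Var = μ(1−μ)/(ν+1).
ν = μ(1−μ)/Var − 1 = 0.1824/0.0971 − 1 = 0.8785.
shape1 = 0.76·0.8785 = 0.67, shape2 = 0.24·0.8785 = 0.21.

shape1 = 0.67, shape2 = 0.21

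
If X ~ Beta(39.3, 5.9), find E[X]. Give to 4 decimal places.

E[X] = α/(α+β) = 39.3/45.2 = 0.8695.

0.8695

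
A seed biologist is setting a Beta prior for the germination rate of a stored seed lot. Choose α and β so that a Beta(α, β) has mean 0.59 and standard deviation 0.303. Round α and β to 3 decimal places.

α = 0.965, β = 0.670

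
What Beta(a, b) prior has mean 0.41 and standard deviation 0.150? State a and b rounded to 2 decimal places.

a = 4.00, b = 5.75

σ² = 0.150² = 0.022500.
With s = a+b, Var = μ(1−μ)/(s+1), so s+1 = (0.41×0.59)/0.022500 = 10.7511 and s = 9.7511.
a = μs = 4.00, b = (1−μ)s = 5.75.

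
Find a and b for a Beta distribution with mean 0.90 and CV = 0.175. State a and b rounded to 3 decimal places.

σ = CV·μ = 0.175×0.90 = 0.15750, so σ² = 0.024806.
s+1 = μ(1−μ)/σ² = 0.0900/0.024806 = 3.6281, so s = a+b = 2.6281.
a = μs = 2.365, b = (1−μ)s = 0.263.

a = 2.365, b = 0.263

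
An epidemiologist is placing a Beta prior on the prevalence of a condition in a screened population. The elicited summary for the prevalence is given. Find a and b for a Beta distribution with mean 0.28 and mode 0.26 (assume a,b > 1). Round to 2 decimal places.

a = 6.72, b = 17.28

Let s = a+b. Mean gives a = μs = 0.28s; mode gives (a−1)/(s−2) = 0.26.
Substituting: 0.28s − 1 = 0.26(s−2) = 0.26s − 0.52, so 0.02s = 0.48 and s = 24.0000.
Then a = 0.28×24.0000 = 6.72 and b = s−a = 17.28.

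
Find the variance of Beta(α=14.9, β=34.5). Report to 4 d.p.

0.0042

α+β = 49.4 and αβ = 514.05, so Var = αβ/[(α+β)²(α+β+1)] = 514.05/122994.144 = 0.0042.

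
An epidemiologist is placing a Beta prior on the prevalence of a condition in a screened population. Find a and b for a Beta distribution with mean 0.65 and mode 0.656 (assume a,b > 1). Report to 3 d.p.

With s = a+b: μ = a/s and mode = (a−1)/(s−2). Eliminating a = μs,
μs − 1 = m(s−2) ⇒ s(μ−m) = 1−2m ⇒ s = -0.312/-0.006 = 52.0000.
So a = μs = 33.800, b = (1−μ)s = 18.200.

a = 33.800, b = 18.200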